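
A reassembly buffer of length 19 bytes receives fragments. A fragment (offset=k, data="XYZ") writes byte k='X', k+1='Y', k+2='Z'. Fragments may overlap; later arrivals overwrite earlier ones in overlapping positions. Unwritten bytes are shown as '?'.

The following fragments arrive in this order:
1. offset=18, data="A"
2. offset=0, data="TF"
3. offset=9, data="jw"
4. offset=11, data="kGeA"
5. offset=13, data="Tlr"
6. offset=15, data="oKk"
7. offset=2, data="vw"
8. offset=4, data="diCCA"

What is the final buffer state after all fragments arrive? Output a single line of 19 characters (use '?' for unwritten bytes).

Answer: TFvwdiCCAjwkGTloKkA

Derivation:
Fragment 1: offset=18 data="A" -> buffer=??????????????????A
Fragment 2: offset=0 data="TF" -> buffer=TF????????????????A
Fragment 3: offset=9 data="jw" -> buffer=TF???????jw???????A
Fragment 4: offset=11 data="kGeA" -> buffer=TF???????jwkGeA???A
Fragment 5: offset=13 data="Tlr" -> buffer=TF???????jwkGTlr??A
Fragment 6: offset=15 data="oKk" -> buffer=TF???????jwkGTloKkA
Fragment 7: offset=2 data="vw" -> buffer=TFvw?????jwkGTloKkA
Fragment 8: offset=4 data="diCCA" -> buffer=TFvwdiCCAjwkGTloKkA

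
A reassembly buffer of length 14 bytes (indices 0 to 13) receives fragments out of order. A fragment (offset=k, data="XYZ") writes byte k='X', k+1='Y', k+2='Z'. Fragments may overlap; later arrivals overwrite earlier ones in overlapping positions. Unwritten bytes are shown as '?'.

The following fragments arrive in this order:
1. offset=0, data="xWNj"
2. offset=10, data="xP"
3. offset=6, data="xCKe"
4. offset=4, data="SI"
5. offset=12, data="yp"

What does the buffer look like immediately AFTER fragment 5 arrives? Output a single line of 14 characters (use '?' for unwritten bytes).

Answer: xWNjSIxCKexPyp

Derivation:
Fragment 1: offset=0 data="xWNj" -> buffer=xWNj??????????
Fragment 2: offset=10 data="xP" -> buffer=xWNj??????xP??
Fragment 3: offset=6 data="xCKe" -> buffer=xWNj??xCKexP??
Fragment 4: offset=4 data="SI" -> buffer=xWNjSIxCKexP??
Fragment 5: offset=12 data="yp" -> buffer=xWNjSIxCKexPyp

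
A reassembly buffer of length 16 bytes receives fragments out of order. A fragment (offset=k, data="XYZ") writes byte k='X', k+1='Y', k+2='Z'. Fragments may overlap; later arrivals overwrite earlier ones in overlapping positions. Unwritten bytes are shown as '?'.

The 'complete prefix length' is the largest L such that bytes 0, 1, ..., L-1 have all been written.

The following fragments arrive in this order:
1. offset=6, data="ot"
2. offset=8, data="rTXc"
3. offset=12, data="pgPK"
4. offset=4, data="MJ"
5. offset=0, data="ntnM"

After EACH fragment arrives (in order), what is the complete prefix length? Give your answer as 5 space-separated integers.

Answer: 0 0 0 0 16

Derivation:
Fragment 1: offset=6 data="ot" -> buffer=??????ot???????? -> prefix_len=0
Fragment 2: offset=8 data="rTXc" -> buffer=??????otrTXc???? -> prefix_len=0
Fragment 3: offset=12 data="pgPK" -> buffer=??????otrTXcpgPK -> prefix_len=0
Fragment 4: offset=4 data="MJ" -> buffer=????MJotrTXcpgPK -> prefix_len=0
Fragment 5: offset=0 data="ntnM" -> buffer=ntnMMJotrTXcpgPK -> prefix_len=16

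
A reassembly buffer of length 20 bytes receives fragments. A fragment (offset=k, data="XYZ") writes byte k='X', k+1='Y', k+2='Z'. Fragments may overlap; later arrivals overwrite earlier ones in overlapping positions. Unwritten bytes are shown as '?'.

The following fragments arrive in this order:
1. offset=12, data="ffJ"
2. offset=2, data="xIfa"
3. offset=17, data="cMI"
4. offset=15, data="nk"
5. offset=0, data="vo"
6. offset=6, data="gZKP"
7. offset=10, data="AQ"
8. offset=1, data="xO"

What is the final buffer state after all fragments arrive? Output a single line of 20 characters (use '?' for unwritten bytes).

Answer: vxOIfagZKPAQffJnkcMI

Derivation:
Fragment 1: offset=12 data="ffJ" -> buffer=????????????ffJ?????
Fragment 2: offset=2 data="xIfa" -> buffer=??xIfa??????ffJ?????
Fragment 3: offset=17 data="cMI" -> buffer=??xIfa??????ffJ??cMI
Fragment 4: offset=15 data="nk" -> buffer=??xIfa??????ffJnkcMI
Fragment 5: offset=0 data="vo" -> buffer=voxIfa??????ffJnkcMI
Fragment 6: offset=6 data="gZKP" -> buffer=voxIfagZKP??ffJnkcMI
Fragment 7: offset=10 data="AQ" -> buffer=voxIfagZKPAQffJnkcMI
Fragment 8: offset=1 data="xO" -> buffer=vxOIfagZKPAQffJnkcMI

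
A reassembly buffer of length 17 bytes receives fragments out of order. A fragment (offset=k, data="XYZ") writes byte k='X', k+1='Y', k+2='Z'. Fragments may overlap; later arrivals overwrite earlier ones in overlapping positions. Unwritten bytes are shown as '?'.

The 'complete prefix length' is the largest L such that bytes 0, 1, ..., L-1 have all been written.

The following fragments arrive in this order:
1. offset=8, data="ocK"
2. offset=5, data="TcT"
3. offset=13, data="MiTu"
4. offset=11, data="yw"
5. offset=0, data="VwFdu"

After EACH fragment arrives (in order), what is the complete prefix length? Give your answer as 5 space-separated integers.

Fragment 1: offset=8 data="ocK" -> buffer=????????ocK?????? -> prefix_len=0
Fragment 2: offset=5 data="TcT" -> buffer=?????TcTocK?????? -> prefix_len=0
Fragment 3: offset=13 data="MiTu" -> buffer=?????TcTocK??MiTu -> prefix_len=0
Fragment 4: offset=11 data="yw" -> buffer=?????TcTocKywMiTu -> prefix_len=0
Fragment 5: offset=0 data="VwFdu" -> buffer=VwFduTcTocKywMiTu -> prefix_len=17

Answer: 0 0 0 0 17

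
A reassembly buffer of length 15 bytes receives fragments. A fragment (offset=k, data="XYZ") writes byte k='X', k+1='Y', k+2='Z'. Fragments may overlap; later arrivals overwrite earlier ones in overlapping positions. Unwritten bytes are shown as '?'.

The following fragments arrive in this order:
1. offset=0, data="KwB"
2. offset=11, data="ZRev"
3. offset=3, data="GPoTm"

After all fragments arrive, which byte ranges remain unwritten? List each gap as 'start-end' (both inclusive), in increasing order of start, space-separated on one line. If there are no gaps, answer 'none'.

Fragment 1: offset=0 len=3
Fragment 2: offset=11 len=4
Fragment 3: offset=3 len=5
Gaps: 8-10

Answer: 8-10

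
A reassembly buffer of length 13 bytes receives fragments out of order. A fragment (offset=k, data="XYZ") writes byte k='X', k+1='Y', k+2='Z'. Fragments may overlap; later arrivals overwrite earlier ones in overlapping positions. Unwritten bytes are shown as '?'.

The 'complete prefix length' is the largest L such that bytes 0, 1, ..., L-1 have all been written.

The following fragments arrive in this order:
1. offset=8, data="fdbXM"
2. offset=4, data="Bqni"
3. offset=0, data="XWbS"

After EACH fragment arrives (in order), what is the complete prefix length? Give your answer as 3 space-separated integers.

Answer: 0 0 13

Derivation:
Fragment 1: offset=8 data="fdbXM" -> buffer=????????fdbXM -> prefix_len=0
Fragment 2: offset=4 data="Bqni" -> buffer=????BqnifdbXM -> prefix_len=0
Fragment 3: offset=0 data="XWbS" -> buffer=XWbSBqnifdbXM -> prefix_len=13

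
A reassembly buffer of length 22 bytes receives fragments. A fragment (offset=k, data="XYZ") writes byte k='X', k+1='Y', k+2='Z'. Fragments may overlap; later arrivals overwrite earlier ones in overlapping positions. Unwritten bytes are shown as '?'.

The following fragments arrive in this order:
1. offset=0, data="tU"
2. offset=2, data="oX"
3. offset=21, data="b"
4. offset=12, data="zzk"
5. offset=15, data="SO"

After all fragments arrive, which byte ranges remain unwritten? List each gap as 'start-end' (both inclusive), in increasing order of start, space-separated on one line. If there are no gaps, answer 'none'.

Fragment 1: offset=0 len=2
Fragment 2: offset=2 len=2
Fragment 3: offset=21 len=1
Fragment 4: offset=12 len=3
Fragment 5: offset=15 len=2
Gaps: 4-11 17-20

Answer: 4-11 17-20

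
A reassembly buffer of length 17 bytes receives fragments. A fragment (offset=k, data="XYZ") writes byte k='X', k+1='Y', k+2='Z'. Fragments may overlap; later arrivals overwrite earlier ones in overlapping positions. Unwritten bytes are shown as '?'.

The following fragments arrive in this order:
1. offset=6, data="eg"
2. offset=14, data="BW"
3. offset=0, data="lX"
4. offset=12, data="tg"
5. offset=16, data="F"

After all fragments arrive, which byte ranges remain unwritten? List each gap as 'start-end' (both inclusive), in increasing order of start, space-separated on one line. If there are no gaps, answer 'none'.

Fragment 1: offset=6 len=2
Fragment 2: offset=14 len=2
Fragment 3: offset=0 len=2
Fragment 4: offset=12 len=2
Fragment 5: offset=16 len=1
Gaps: 2-5 8-11

Answer: 2-5 8-11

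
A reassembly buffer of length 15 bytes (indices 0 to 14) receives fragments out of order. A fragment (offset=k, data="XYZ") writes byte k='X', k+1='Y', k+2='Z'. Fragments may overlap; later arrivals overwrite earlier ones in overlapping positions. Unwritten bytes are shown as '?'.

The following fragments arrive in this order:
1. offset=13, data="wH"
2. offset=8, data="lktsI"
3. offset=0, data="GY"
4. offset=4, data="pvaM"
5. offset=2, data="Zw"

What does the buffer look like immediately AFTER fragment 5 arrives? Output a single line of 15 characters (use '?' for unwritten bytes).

Answer: GYZwpvaMlktsIwH

Derivation:
Fragment 1: offset=13 data="wH" -> buffer=?????????????wH
Fragment 2: offset=8 data="lktsI" -> buffer=????????lktsIwH
Fragment 3: offset=0 data="GY" -> buffer=GY??????lktsIwH
Fragment 4: offset=4 data="pvaM" -> buffer=GY??pvaMlktsIwH
Fragment 5: offset=2 data="Zw" -> buffer=GYZwpvaMlktsIwH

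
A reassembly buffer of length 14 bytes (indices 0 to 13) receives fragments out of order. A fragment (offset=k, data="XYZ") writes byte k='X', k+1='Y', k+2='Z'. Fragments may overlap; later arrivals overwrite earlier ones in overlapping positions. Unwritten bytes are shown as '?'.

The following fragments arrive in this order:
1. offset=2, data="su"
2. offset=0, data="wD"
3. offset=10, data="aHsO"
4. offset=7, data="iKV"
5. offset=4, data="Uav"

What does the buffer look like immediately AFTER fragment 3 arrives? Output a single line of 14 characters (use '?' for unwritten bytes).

Answer: wDsu??????aHsO

Derivation:
Fragment 1: offset=2 data="su" -> buffer=??su??????????
Fragment 2: offset=0 data="wD" -> buffer=wDsu??????????
Fragment 3: offset=10 data="aHsO" -> buffer=wDsu??????aHsO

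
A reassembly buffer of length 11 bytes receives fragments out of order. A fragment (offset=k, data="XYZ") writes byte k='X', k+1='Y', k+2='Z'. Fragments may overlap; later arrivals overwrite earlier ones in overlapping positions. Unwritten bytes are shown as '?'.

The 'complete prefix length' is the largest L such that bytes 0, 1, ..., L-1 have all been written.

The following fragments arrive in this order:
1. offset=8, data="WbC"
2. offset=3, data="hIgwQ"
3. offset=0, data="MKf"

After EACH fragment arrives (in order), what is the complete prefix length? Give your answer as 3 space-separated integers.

Fragment 1: offset=8 data="WbC" -> buffer=????????WbC -> prefix_len=0
Fragment 2: offset=3 data="hIgwQ" -> buffer=???hIgwQWbC -> prefix_len=0
Fragment 3: offset=0 data="MKf" -> buffer=MKfhIgwQWbC -> prefix_len=11

Answer: 0 0 11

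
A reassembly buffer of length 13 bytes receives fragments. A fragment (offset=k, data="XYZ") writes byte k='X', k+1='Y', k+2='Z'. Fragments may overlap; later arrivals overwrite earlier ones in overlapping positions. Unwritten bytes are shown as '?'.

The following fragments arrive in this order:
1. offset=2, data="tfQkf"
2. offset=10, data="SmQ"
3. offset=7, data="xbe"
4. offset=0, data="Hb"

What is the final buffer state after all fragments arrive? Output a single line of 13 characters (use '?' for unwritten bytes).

Fragment 1: offset=2 data="tfQkf" -> buffer=??tfQkf??????
Fragment 2: offset=10 data="SmQ" -> buffer=??tfQkf???SmQ
Fragment 3: offset=7 data="xbe" -> buffer=??tfQkfxbeSmQ
Fragment 4: offset=0 data="Hb" -> buffer=HbtfQkfxbeSmQ

Answer: HbtfQkfxbeSmQ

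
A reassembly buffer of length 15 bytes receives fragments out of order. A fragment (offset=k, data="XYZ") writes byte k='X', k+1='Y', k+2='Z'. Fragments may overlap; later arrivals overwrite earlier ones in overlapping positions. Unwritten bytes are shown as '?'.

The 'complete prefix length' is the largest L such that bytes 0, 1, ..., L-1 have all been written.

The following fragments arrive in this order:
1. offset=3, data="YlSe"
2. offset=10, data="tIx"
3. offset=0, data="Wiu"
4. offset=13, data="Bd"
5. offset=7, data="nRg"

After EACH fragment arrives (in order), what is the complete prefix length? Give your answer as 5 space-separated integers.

Answer: 0 0 7 7 15

Derivation:
Fragment 1: offset=3 data="YlSe" -> buffer=???YlSe???????? -> prefix_len=0
Fragment 2: offset=10 data="tIx" -> buffer=???YlSe???tIx?? -> prefix_len=0
Fragment 3: offset=0 data="Wiu" -> buffer=WiuYlSe???tIx?? -> prefix_len=7
Fragment 4: offset=13 data="Bd" -> buffer=WiuYlSe???tIxBd -> prefix_len=7
Fragment 5: offset=7 data="nRg" -> buffer=WiuYlSenRgtIxBd -> prefix_len=15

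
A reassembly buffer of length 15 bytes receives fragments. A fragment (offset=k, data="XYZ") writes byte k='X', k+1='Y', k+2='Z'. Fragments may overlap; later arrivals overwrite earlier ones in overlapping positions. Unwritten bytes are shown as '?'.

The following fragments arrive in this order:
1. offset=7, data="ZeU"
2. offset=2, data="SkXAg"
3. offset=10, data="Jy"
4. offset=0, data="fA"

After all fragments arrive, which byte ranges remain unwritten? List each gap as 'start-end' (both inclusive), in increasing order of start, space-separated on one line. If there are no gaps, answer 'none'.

Answer: 12-14

Derivation:
Fragment 1: offset=7 len=3
Fragment 2: offset=2 len=5
Fragment 3: offset=10 len=2
Fragment 4: offset=0 len=2
Gaps: 12-14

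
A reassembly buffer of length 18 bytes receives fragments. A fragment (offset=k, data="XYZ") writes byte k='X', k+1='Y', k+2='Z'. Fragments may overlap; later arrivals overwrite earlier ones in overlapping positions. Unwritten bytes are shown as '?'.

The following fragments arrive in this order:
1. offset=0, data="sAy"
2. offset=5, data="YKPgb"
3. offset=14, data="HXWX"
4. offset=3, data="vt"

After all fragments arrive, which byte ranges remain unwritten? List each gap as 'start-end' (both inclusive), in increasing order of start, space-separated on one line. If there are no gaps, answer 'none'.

Fragment 1: offset=0 len=3
Fragment 2: offset=5 len=5
Fragment 3: offset=14 len=4
Fragment 4: offset=3 len=2
Gaps: 10-13

Answer: 10-13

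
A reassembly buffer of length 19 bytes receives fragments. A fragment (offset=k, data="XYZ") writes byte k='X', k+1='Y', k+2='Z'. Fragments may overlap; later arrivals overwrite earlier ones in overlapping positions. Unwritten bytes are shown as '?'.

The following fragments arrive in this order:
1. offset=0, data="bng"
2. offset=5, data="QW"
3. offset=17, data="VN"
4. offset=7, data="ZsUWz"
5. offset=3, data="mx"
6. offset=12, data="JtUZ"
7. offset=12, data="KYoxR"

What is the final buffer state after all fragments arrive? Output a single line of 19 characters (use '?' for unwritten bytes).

Answer: bngmxQWZsUWzKYoxRVN

Derivation:
Fragment 1: offset=0 data="bng" -> buffer=bng????????????????
Fragment 2: offset=5 data="QW" -> buffer=bng??QW????????????
Fragment 3: offset=17 data="VN" -> buffer=bng??QW??????????VN
Fragment 4: offset=7 data="ZsUWz" -> buffer=bng??QWZsUWz?????VN
Fragment 5: offset=3 data="mx" -> buffer=bngmxQWZsUWz?????VN
Fragment 6: offset=12 data="JtUZ" -> buffer=bngmxQWZsUWzJtUZ?VN
Fragment 7: offset=12 data="KYoxR" -> buffer=bngmxQWZsUWzKYoxRVN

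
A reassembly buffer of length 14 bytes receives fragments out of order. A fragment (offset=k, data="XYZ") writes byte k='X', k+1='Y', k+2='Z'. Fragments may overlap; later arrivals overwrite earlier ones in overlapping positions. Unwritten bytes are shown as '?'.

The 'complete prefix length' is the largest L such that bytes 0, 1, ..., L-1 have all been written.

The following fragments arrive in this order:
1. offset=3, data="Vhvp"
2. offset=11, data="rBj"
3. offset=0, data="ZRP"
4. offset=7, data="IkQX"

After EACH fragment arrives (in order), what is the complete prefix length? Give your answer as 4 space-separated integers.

Answer: 0 0 7 14

Derivation:
Fragment 1: offset=3 data="Vhvp" -> buffer=???Vhvp??????? -> prefix_len=0
Fragment 2: offset=11 data="rBj" -> buffer=???Vhvp????rBj -> prefix_len=0
Fragment 3: offset=0 data="ZRP" -> buffer=ZRPVhvp????rBj -> prefix_len=7
Fragment 4: offset=7 data="IkQX" -> buffer=ZRPVhvpIkQXrBj -> prefix_len=14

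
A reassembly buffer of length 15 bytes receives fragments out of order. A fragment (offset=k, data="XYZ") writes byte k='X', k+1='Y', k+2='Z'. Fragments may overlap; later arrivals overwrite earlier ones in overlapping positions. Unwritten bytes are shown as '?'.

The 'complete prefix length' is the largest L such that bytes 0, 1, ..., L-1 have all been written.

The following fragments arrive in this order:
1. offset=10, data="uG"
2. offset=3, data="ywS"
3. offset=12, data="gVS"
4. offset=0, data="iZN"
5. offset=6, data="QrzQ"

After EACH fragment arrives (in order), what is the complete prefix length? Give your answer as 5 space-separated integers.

Fragment 1: offset=10 data="uG" -> buffer=??????????uG??? -> prefix_len=0
Fragment 2: offset=3 data="ywS" -> buffer=???ywS????uG??? -> prefix_len=0
Fragment 3: offset=12 data="gVS" -> buffer=???ywS????uGgVS -> prefix_len=0
Fragment 4: offset=0 data="iZN" -> buffer=iZNywS????uGgVS -> prefix_len=6
Fragment 5: offset=6 data="QrzQ" -> buffer=iZNywSQrzQuGgVS -> prefix_len=15

Answer: 0 0 0 6 15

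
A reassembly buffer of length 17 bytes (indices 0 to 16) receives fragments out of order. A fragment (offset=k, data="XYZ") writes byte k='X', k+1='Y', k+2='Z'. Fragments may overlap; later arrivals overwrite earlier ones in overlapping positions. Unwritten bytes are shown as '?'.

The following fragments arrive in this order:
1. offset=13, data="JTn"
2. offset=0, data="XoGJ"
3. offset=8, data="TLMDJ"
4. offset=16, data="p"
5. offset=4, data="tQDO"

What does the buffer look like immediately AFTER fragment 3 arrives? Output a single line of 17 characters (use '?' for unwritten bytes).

Answer: XoGJ????TLMDJJTn?

Derivation:
Fragment 1: offset=13 data="JTn" -> buffer=?????????????JTn?
Fragment 2: offset=0 data="XoGJ" -> buffer=XoGJ?????????JTn?
Fragment 3: offset=8 data="TLMDJ" -> buffer=XoGJ????TLMDJJTn?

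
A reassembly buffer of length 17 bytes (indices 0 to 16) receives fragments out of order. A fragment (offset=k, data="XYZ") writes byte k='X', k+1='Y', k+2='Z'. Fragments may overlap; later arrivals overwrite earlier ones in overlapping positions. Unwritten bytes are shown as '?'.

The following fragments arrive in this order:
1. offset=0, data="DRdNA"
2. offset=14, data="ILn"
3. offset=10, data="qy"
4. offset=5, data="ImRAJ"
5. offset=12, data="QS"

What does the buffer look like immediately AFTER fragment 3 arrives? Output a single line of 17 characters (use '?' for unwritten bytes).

Fragment 1: offset=0 data="DRdNA" -> buffer=DRdNA????????????
Fragment 2: offset=14 data="ILn" -> buffer=DRdNA?????????ILn
Fragment 3: offset=10 data="qy" -> buffer=DRdNA?????qy??ILn

Answer: DRdNA?????qy??ILn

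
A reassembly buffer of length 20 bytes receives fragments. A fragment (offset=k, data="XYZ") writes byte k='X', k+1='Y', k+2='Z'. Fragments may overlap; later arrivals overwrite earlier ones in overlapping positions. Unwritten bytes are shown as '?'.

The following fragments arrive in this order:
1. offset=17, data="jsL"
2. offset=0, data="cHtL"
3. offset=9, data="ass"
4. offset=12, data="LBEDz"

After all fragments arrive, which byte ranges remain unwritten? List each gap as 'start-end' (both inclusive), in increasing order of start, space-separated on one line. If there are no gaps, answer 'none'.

Answer: 4-8

Derivation:
Fragment 1: offset=17 len=3
Fragment 2: offset=0 len=4
Fragment 3: offset=9 len=3
Fragment 4: offset=12 len=5
Gaps: 4-8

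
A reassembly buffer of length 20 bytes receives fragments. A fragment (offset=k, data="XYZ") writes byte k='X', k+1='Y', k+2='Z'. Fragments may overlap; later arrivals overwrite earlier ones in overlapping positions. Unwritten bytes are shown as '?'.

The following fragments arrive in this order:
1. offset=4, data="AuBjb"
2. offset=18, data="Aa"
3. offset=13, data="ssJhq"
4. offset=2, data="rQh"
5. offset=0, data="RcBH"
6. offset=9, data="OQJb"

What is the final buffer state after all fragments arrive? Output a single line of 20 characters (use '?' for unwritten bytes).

Fragment 1: offset=4 data="AuBjb" -> buffer=????AuBjb???????????
Fragment 2: offset=18 data="Aa" -> buffer=????AuBjb?????????Aa
Fragment 3: offset=13 data="ssJhq" -> buffer=????AuBjb????ssJhqAa
Fragment 4: offset=2 data="rQh" -> buffer=??rQhuBjb????ssJhqAa
Fragment 5: offset=0 data="RcBH" -> buffer=RcBHhuBjb????ssJhqAa
Fragment 6: offset=9 data="OQJb" -> buffer=RcBHhuBjbOQJbssJhqAa

Answer: RcBHhuBjbOQJbssJhqAa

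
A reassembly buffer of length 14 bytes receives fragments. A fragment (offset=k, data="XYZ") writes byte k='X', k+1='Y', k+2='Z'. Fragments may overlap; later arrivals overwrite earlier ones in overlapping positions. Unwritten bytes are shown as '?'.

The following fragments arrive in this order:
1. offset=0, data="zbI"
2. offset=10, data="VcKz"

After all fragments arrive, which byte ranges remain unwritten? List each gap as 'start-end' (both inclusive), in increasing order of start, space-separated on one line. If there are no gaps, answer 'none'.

Answer: 3-9

Derivation:
Fragment 1: offset=0 len=3
Fragment 2: offset=10 len=4
Gaps: 3-9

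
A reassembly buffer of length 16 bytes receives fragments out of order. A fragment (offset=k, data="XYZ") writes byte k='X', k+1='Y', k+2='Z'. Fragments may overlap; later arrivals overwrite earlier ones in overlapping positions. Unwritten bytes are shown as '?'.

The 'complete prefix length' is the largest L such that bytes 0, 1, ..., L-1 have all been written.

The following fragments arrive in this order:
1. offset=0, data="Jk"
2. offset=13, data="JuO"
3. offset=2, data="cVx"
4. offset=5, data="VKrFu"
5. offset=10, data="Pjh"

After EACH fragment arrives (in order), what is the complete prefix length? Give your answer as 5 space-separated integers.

Fragment 1: offset=0 data="Jk" -> buffer=Jk?????????????? -> prefix_len=2
Fragment 2: offset=13 data="JuO" -> buffer=Jk???????????JuO -> prefix_len=2
Fragment 3: offset=2 data="cVx" -> buffer=JkcVx????????JuO -> prefix_len=5
Fragment 4: offset=5 data="VKrFu" -> buffer=JkcVxVKrFu???JuO -> prefix_len=10
Fragment 5: offset=10 data="Pjh" -> buffer=JkcVxVKrFuPjhJuO -> prefix_len=16

Answer: 2 2 5 10 16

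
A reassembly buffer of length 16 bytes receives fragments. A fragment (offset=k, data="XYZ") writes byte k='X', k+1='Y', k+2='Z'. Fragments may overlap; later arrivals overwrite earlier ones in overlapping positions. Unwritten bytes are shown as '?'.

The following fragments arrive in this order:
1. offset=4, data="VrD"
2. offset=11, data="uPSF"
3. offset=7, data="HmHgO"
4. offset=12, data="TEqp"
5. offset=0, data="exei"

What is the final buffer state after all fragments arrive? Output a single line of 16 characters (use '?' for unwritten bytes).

Answer: exeiVrDHmHgOTEqp

Derivation:
Fragment 1: offset=4 data="VrD" -> buffer=????VrD?????????
Fragment 2: offset=11 data="uPSF" -> buffer=????VrD????uPSF?
Fragment 3: offset=7 data="HmHgO" -> buffer=????VrDHmHgOPSF?
Fragment 4: offset=12 data="TEqp" -> buffer=????VrDHmHgOTEqp
Fragment 5: offset=0 data="exei" -> buffer=exeiVrDHmHgOTEqp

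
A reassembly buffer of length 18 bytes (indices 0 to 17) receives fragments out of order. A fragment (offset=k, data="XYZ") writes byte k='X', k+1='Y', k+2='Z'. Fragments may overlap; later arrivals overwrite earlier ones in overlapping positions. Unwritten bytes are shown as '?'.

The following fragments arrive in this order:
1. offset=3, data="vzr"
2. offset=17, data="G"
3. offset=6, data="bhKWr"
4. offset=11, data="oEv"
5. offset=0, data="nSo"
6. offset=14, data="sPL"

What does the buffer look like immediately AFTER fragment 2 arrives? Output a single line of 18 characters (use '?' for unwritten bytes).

Answer: ???vzr???????????G

Derivation:
Fragment 1: offset=3 data="vzr" -> buffer=???vzr????????????
Fragment 2: offset=17 data="G" -> buffer=???vzr???????????G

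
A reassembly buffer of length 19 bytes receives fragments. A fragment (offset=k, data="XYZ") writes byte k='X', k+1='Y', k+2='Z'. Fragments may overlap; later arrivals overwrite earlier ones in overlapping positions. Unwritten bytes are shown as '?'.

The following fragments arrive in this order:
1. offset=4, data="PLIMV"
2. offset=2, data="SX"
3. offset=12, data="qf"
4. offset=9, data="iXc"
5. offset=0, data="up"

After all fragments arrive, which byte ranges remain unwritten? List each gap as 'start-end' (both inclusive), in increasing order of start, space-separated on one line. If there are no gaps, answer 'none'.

Fragment 1: offset=4 len=5
Fragment 2: offset=2 len=2
Fragment 3: offset=12 len=2
Fragment 4: offset=9 len=3
Fragment 5: offset=0 len=2
Gaps: 14-18

Answer: 14-18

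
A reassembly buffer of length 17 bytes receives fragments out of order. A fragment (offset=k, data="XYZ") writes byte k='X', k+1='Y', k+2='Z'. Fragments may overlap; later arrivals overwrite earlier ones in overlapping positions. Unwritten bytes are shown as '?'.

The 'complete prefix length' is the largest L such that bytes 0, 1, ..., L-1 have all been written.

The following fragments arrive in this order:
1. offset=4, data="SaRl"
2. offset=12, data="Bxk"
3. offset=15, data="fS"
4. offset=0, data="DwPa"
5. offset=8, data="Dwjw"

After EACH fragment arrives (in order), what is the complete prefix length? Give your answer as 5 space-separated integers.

Fragment 1: offset=4 data="SaRl" -> buffer=????SaRl????????? -> prefix_len=0
Fragment 2: offset=12 data="Bxk" -> buffer=????SaRl????Bxk?? -> prefix_len=0
Fragment 3: offset=15 data="fS" -> buffer=????SaRl????BxkfS -> prefix_len=0
Fragment 4: offset=0 data="DwPa" -> buffer=DwPaSaRl????BxkfS -> prefix_len=8
Fragment 5: offset=8 data="Dwjw" -> buffer=DwPaSaRlDwjwBxkfS -> prefix_len=17

Answer: 0 0 0 8 17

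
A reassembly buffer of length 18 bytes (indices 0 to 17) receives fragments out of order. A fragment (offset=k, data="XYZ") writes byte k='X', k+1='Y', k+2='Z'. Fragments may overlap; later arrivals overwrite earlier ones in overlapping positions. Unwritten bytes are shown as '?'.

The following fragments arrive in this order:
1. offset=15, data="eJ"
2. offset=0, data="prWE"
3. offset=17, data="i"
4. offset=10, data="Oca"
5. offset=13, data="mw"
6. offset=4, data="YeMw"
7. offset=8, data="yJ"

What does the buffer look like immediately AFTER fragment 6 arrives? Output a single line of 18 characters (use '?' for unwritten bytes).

Fragment 1: offset=15 data="eJ" -> buffer=???????????????eJ?
Fragment 2: offset=0 data="prWE" -> buffer=prWE???????????eJ?
Fragment 3: offset=17 data="i" -> buffer=prWE???????????eJi
Fragment 4: offset=10 data="Oca" -> buffer=prWE??????Oca??eJi
Fragment 5: offset=13 data="mw" -> buffer=prWE??????OcamweJi
Fragment 6: offset=4 data="YeMw" -> buffer=prWEYeMw??OcamweJi

Answer: prWEYeMw??OcamweJi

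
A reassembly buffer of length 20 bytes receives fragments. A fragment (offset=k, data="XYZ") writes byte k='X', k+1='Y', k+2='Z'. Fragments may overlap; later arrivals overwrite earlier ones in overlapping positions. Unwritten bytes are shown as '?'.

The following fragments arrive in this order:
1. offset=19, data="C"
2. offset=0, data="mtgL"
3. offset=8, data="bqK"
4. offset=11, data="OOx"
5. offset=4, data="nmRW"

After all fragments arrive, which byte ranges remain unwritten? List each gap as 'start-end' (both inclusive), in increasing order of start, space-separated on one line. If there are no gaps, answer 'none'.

Fragment 1: offset=19 len=1
Fragment 2: offset=0 len=4
Fragment 3: offset=8 len=3
Fragment 4: offset=11 len=3
Fragment 5: offset=4 len=4
Gaps: 14-18

Answer: 14-18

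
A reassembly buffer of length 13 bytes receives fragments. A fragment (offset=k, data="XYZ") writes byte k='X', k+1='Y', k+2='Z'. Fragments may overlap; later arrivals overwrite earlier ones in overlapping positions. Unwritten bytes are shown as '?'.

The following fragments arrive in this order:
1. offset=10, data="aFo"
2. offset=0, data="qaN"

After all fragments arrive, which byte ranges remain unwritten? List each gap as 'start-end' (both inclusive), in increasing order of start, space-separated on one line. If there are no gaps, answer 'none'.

Fragment 1: offset=10 len=3
Fragment 2: offset=0 len=3
Gaps: 3-9

Answer: 3-9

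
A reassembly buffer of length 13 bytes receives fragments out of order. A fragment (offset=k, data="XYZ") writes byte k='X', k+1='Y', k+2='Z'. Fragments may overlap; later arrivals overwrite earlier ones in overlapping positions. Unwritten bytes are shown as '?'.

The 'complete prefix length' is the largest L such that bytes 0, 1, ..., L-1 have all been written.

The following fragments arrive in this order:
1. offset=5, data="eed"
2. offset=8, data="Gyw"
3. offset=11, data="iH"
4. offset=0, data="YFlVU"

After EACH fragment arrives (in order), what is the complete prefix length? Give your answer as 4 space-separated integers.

Fragment 1: offset=5 data="eed" -> buffer=?????eed????? -> prefix_len=0
Fragment 2: offset=8 data="Gyw" -> buffer=?????eedGyw?? -> prefix_len=0
Fragment 3: offset=11 data="iH" -> buffer=?????eedGywiH -> prefix_len=0
Fragment 4: offset=0 data="YFlVU" -> buffer=YFlVUeedGywiH -> prefix_len=13

Answer: 0 0 0 13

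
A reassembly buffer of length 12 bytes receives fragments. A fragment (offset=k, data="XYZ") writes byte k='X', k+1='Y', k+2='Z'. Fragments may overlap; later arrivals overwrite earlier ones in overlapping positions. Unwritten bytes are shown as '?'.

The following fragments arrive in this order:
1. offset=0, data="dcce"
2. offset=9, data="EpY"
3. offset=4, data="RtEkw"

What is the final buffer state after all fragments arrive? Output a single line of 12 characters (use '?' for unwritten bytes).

Answer: dcceRtEkwEpY

Derivation:
Fragment 1: offset=0 data="dcce" -> buffer=dcce????????
Fragment 2: offset=9 data="EpY" -> buffer=dcce?????EpY
Fragment 3: offset=4 data="RtEkw" -> buffer=dcceRtEkwEpY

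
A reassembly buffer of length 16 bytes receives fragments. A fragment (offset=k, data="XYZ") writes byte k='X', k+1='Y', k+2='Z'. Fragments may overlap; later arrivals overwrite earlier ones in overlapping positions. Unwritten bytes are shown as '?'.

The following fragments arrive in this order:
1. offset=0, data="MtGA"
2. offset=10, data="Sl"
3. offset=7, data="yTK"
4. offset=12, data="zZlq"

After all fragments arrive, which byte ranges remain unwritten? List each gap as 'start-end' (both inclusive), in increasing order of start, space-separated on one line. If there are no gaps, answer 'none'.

Answer: 4-6

Derivation:
Fragment 1: offset=0 len=4
Fragment 2: offset=10 len=2
Fragment 3: offset=7 len=3
Fragment 4: offset=12 len=4
Gaps: 4-6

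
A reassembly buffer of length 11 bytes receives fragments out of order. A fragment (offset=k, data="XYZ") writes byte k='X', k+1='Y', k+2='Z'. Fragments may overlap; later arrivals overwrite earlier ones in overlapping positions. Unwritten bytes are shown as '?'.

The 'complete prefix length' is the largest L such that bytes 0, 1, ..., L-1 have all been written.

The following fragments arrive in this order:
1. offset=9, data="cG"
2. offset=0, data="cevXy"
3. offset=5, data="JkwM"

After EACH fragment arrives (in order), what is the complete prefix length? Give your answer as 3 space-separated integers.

Answer: 0 5 11

Derivation:
Fragment 1: offset=9 data="cG" -> buffer=?????????cG -> prefix_len=0
Fragment 2: offset=0 data="cevXy" -> buffer=cevXy????cG -> prefix_len=5
Fragment 3: offset=5 data="JkwM" -> buffer=cevXyJkwMcG -> prefix_len=11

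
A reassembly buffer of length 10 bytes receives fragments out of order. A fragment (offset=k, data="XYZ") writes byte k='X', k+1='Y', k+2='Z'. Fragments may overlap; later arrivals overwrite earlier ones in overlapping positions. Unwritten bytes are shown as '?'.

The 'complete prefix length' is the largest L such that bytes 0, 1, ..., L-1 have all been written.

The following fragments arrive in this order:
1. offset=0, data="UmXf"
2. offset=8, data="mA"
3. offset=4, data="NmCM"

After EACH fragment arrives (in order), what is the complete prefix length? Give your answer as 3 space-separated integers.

Answer: 4 4 10

Derivation:
Fragment 1: offset=0 data="UmXf" -> buffer=UmXf?????? -> prefix_len=4
Fragment 2: offset=8 data="mA" -> buffer=UmXf????mA -> prefix_len=4
Fragment 3: offset=4 data="NmCM" -> buffer=UmXfNmCMmA -> prefix_len=10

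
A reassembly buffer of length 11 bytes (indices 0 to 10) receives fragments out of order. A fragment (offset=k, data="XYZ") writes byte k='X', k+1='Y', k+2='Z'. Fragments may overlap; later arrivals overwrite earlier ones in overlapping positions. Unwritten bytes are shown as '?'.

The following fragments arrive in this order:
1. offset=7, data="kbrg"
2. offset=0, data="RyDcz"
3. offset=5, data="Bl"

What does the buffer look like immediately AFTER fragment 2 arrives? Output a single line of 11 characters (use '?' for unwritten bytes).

Answer: RyDcz??kbrg

Derivation:
Fragment 1: offset=7 data="kbrg" -> buffer=???????kbrg
Fragment 2: offset=0 data="RyDcz" -> buffer=RyDcz??kbrg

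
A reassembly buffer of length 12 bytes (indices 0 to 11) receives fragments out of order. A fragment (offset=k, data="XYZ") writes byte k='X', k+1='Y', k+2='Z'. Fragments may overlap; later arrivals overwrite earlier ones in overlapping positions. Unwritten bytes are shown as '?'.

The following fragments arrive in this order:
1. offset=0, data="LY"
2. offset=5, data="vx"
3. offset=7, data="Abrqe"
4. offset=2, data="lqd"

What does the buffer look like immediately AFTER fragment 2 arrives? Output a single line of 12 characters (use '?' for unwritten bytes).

Answer: LY???vx?????

Derivation:
Fragment 1: offset=0 data="LY" -> buffer=LY??????????
Fragment 2: offset=5 data="vx" -> buffer=LY???vx?????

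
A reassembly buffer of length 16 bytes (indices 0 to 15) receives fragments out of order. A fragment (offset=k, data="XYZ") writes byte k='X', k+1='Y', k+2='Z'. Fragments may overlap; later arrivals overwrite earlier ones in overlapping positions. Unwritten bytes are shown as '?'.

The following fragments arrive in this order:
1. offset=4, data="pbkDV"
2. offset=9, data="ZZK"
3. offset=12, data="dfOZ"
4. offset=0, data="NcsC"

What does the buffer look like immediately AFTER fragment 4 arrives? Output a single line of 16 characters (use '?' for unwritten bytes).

Answer: NcsCpbkDVZZKdfOZ

Derivation:
Fragment 1: offset=4 data="pbkDV" -> buffer=????pbkDV???????
Fragment 2: offset=9 data="ZZK" -> buffer=????pbkDVZZK????
Fragment 3: offset=12 data="dfOZ" -> buffer=????pbkDVZZKdfOZ
Fragment 4: offset=0 data="NcsC" -> buffer=NcsCpbkDVZZKdfOZ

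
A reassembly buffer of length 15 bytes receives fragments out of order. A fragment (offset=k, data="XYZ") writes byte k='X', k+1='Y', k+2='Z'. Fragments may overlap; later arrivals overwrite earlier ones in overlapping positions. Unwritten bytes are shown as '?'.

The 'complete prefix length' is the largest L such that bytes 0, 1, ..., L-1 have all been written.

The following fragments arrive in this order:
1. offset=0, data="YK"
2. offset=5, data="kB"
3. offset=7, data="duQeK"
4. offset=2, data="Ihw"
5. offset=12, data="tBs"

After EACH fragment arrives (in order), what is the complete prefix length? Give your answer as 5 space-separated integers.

Answer: 2 2 2 12 15

Derivation:
Fragment 1: offset=0 data="YK" -> buffer=YK????????????? -> prefix_len=2
Fragment 2: offset=5 data="kB" -> buffer=YK???kB???????? -> prefix_len=2
Fragment 3: offset=7 data="duQeK" -> buffer=YK???kBduQeK??? -> prefix_len=2
Fragment 4: offset=2 data="Ihw" -> buffer=YKIhwkBduQeK??? -> prefix_len=12
Fragment 5: offset=12 data="tBs" -> buffer=YKIhwkBduQeKtBs -> prefix_len=15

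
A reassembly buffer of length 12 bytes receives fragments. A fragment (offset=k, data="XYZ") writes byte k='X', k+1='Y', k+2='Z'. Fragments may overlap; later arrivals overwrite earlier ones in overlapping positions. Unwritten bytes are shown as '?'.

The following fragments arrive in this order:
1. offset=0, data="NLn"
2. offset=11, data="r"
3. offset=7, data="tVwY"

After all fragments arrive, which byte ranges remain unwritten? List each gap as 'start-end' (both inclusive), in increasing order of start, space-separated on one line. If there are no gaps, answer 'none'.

Fragment 1: offset=0 len=3
Fragment 2: offset=11 len=1
Fragment 3: offset=7 len=4
Gaps: 3-6

Answer: 3-6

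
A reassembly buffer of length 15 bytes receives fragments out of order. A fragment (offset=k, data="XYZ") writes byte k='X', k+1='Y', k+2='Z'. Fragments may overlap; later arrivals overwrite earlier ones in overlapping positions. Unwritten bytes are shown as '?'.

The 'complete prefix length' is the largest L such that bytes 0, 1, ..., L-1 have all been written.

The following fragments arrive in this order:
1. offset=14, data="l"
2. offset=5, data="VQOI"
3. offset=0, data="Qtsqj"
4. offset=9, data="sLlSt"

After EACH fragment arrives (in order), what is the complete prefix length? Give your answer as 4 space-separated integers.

Answer: 0 0 9 15

Derivation:
Fragment 1: offset=14 data="l" -> buffer=??????????????l -> prefix_len=0
Fragment 2: offset=5 data="VQOI" -> buffer=?????VQOI?????l -> prefix_len=0
Fragment 3: offset=0 data="Qtsqj" -> buffer=QtsqjVQOI?????l -> prefix_len=9
Fragment 4: offset=9 data="sLlSt" -> buffer=QtsqjVQOIsLlStl -> prefix_len=15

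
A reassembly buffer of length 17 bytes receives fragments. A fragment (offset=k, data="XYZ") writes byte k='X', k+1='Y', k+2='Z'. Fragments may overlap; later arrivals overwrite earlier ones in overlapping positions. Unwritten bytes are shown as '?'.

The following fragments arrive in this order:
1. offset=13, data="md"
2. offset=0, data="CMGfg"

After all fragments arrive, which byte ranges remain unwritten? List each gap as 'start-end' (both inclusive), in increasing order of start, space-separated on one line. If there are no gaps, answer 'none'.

Answer: 5-12 15-16

Derivation:
Fragment 1: offset=13 len=2
Fragment 2: offset=0 len=5
Gaps: 5-12 15-16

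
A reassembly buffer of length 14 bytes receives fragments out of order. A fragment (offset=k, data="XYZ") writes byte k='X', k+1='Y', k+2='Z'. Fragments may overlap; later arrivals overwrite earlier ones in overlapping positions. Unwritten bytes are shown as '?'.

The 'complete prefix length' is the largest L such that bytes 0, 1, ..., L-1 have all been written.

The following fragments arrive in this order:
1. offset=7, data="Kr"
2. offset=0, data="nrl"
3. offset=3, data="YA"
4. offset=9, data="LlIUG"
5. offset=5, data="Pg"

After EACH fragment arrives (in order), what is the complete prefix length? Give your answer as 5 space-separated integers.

Answer: 0 3 5 5 14

Derivation:
Fragment 1: offset=7 data="Kr" -> buffer=???????Kr????? -> prefix_len=0
Fragment 2: offset=0 data="nrl" -> buffer=nrl????Kr????? -> prefix_len=3
Fragment 3: offset=3 data="YA" -> buffer=nrlYA??Kr????? -> prefix_len=5
Fragment 4: offset=9 data="LlIUG" -> buffer=nrlYA??KrLlIUG -> prefix_len=5
Fragment 5: offset=5 data="Pg" -> buffer=nrlYAPgKrLlIUG -> prefix_len=14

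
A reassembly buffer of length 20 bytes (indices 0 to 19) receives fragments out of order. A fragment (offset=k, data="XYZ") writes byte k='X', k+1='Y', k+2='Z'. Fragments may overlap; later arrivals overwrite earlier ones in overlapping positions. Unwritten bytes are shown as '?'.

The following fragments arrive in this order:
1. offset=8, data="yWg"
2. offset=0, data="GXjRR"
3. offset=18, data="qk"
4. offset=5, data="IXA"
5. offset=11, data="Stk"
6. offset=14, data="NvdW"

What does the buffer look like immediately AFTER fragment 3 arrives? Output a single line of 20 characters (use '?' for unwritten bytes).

Fragment 1: offset=8 data="yWg" -> buffer=????????yWg?????????
Fragment 2: offset=0 data="GXjRR" -> buffer=GXjRR???yWg?????????
Fragment 3: offset=18 data="qk" -> buffer=GXjRR???yWg???????qk

Answer: GXjRR???yWg???????qk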